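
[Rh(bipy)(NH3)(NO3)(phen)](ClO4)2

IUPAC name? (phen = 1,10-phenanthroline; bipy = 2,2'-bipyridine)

The 2 perchlorate counter-ions carry a total charge of -2, so each complex ion is 2+.
Ligand charges: 1×nitrato (-1 each), 1×ammine (neutral), 1×1,10-phenanthroline (neutral), 1×2,2'-bipyridine (neutral); total -1. So Rh + (-1) = 2+, giving Rh = +3.
Ligands are named alphabetically: ammine before bipyridine before nitrato before phenanthroline.

ammine(2,2'-bipyridine)nitrato(1,10-phenanthroline)rhodium(III) perchlorate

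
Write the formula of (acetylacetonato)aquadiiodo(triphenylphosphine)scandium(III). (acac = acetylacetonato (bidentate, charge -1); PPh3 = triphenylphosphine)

Ligands: 1 aqua (H2O, neutral), 1 acetylacetonato (acac, -1), 2 iodo (I, -1), 1 triphenylphosphine (PPh3, neutral). Ligand charge sum = -3.
With Sc in oxidation state +3, the complex ion is [Sc...].

[Sc(acac)(H2O)I2(PPh3)]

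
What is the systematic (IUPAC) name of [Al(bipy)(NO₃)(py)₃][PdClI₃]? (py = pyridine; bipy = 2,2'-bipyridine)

Both ions are complex: the cation is named first with the plain metal name, the anion second with the -ate form; each ion's ligands are alphabetised independently.
Aluminium is always +3 in its complexes; the cation's ligand charges sum to -1, so the complex cation is 2+.
A 1:1 salt means the anion carries the equal and opposite charge, 2−.
Anion: ligand charges sum to -4; for the ion to be 2−, Pd = +2.

(2,2'-bipyridine)nitratotris(pyridine)aluminium(III) chlorotriiodopalladate(II)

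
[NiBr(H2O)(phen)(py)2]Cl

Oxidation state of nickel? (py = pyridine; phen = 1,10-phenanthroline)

+2

1 chloride outside the brackets (-1 each) → the complex ion is 1+.
Ligand charges: 2×py neutral; 1×Br = -1; 1×H2O neutral; 1×phen neutral; sum -1.
Ni + (-1) = 1+ ⇒ Ni is +2.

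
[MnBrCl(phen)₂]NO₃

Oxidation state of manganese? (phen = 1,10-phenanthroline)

+3

1 nitrate outside the brackets (-1 each) → the complex ion is 1+.
Ligand charges: 2×phen neutral; 1×Br = -1; 1×Cl = -1; sum -2.
Mn + (-2) = 1+ ⇒ Mn is +3.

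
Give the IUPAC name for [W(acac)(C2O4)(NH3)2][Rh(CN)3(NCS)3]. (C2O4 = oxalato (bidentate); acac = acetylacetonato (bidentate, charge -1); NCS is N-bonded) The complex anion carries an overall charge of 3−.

(acetylacetonato)diammineoxalatotungsten(VI) tricyanotriisothiocyanatorhodate(III)

Both ions are complex: the cation is named first with the plain metal name, the anion second with the -ate form; each ion's ligands are alphabetised independently.
The complex anion is given as 3−; its ligand charges sum to -6, so Rh = +3.
A 1:1 salt means the cation carries the equal and opposite charge, 3+.
Cation: ligand charges sum to -3; for the ion to be 3+, W = +6.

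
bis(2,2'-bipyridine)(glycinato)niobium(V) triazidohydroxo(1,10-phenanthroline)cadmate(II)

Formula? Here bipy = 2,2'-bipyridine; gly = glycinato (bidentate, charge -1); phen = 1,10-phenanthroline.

Cation [Nb…]: ligand charges -1, Nb(V) ⇒ ion charge 4+.
Anion [Cd…]: ligand charges -4, Cd(II) ⇒ ion charge 2−.
One 4+ cation requires 2 of the 2− anion.

[Nb(bipy)2(gly)][Cd(N3)3(OH)(phen)]2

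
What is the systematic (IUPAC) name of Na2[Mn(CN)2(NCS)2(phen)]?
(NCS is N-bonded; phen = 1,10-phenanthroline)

sodium dicyanodiisothiocyanato(1,10-phenanthroline)manganate(II)

The 2 sodium counter-ions carry a total charge of +2, so each complex ion is 2−.
Ligand charges: 2×isothiocyanato (-1 each), 1×1,10-phenanthroline (neutral), 2×cyano (-1 each); total -4. So Mn + (-4) = 2−, giving Mn = +2.
The complex ion is anionic, so manganese takes the -ate form manganate(II).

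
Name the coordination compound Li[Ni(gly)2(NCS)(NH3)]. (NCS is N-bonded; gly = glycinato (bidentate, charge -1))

The 1 lithium counter-ion carries a total charge of +1, so each complex ion is 1−.
Ligand charges: 1×ammine (neutral), 1×isothiocyanato (-1 each), 2×glycinato (-1 each); total -3. So Ni + (-3) = 1−, giving Ni = +2.
The complex ion is anionic, so nickel takes the -ate form nickelate(II).

lithium amminebis(glycinato)isothiocyanatonickelate(II)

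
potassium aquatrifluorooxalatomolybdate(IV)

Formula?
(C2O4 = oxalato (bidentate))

K[Mo(C2O4)F3(H2O)]

Ligands: 1 oxalato (C2O4, -2), 3 fluoro (F, -1), 1 aqua (H2O, neutral). Ligand charge sum = -5.
With Mo in oxidation state +4, the complex ion is [Mo...]^1−.
Charge balance with potassium (+1) requires 1 complex ion per 1 potassium.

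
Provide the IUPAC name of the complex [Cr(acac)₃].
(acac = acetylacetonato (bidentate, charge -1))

There is no counter-ion, so the complex is neutral overall.
Ligand charges: 3×acetylacetonato (-1 each); total -3. So Cr + (-3) = 0, giving Cr = +3.

tris(acetylacetonato)chromium(III)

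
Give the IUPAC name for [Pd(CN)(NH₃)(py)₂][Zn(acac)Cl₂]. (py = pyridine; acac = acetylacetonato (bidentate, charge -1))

amminecyanobis(pyridine)palladium(II) (acetylacetonato)dichlorozincate(II)

Both ions are complex: the cation is named first with the plain metal name, the anion second with the -ate form; each ion's ligands are alphabetised independently.
Zinc is always +2 in its complexes; the anion's ligand charges sum to -3, so the complex anion is 1−.
A 1:1 salt means the cation carries the equal and opposite charge, 1+.
Cation: ligand charges sum to -1; for the ion to be 1+, Pd = +2.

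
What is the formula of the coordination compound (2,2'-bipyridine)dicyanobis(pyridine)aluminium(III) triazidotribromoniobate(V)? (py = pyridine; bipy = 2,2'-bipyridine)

Cation [Al…]: ligand charges -2, Al(III) ⇒ ion charge 1+.
Anion [Nb…]: ligand charges -6, Nb(V) ⇒ ion charge 1−.

[Al(bipy)(CN)2(py)2][NbBr3(N3)3]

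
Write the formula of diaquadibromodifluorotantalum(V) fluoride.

Ligands: 2 aqua (H2O, neutral), 2 fluoro (F, -1), 2 bromo (Br, -1). Ligand charge sum = -4.
With Ta in oxidation state +5, the complex ion is [Ta...]^1+.
Charge balance with fluoride (-1) requires 1 complex ion per 1 fluoride.

[TaBr2F2(H2O)2]F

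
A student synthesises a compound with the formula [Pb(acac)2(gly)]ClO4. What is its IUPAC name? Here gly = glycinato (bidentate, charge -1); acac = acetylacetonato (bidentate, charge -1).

bis(acetylacetonato)(glycinato)lead(IV) perchlorate

The 1 perchlorate counter-ion carries a total charge of -1, so each complex ion is 1+.
Ligand charges: 1×glycinato (-1 each), 2×acetylacetonato (-1 each); total -3. So Pb + (-3) = 1+, giving Pb = +4.
Ligands are named alphabetically: acetylacetonato before glycinato.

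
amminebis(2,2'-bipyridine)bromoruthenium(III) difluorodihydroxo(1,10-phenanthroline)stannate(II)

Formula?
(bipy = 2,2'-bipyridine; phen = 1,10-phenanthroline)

[Ru(bipy)2Br(NH3)][SnF2(OH)2(phen)]

Cation [Ru…]: ligand charges -1, Ru(III) ⇒ ion charge 2+.
Anion [Sn…]: ligand charges -4, Sn(II) ⇒ ion charge 2−.
One 2+ cation balances one 2− anion.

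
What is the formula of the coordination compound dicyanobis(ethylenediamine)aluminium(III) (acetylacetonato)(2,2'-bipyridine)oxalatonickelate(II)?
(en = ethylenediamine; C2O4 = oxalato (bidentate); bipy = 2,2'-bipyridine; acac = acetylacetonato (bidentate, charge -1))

[Al(CN)2(en)2][Ni(acac)(bipy)(C2O4)]

Cation [Al…]: ligand charges -2, Al(III) ⇒ ion charge 1+.
Anion [Ni…]: ligand charges -3, Ni(II) ⇒ ion charge 1−.
One 1+ cation balances one 1− anion.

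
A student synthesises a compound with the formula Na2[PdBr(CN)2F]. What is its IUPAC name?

The 2 sodium counter-ions carry a total charge of +2, so each complex ion is 2−.
Ligand charges: 1×fluoro (-1 each), 2×cyano (-1 each), 1×bromo (-1 each); total -4. So Pd + (-4) = 2−, giving Pd = +2.
Ligands are named alphabetically: bromo before cyano before fluoro.
The complex ion is anionic, so palladium takes the -ate form palladate(II).

sodium bromodicyanofluoropalladate(II)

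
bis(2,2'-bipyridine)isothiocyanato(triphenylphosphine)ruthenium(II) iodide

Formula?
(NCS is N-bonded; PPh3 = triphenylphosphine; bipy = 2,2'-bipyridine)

[Ru(bipy)2(NCS)(PPh3)]I

Ligands: 1 isothiocyanato (NCS, -1), 1 triphenylphosphine (PPh3, neutral), 2 2,2'-bipyridine (bipy, neutral). Ligand charge sum = -1.
Charge balance with iodide (-1) requires 1 complex ion per 1 iodide.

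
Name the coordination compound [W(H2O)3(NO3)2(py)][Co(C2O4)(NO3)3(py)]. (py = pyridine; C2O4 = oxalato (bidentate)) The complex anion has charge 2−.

Both ions are complex: the cation is named first with the plain metal name, the anion second with the -ate form; each ion's ligands are alphabetised independently.
The complex anion is given as 2−; its ligand charges sum to -5, so Co = +3.
A 1:1 salt means the cation carries the equal and opposite charge, 2+.
Cation: ligand charges sum to -2; for the ion to be 2+, W = +4.

triaquadinitrato(pyridine)tungsten(IV) trinitratooxalato(pyridine)cobaltate(III)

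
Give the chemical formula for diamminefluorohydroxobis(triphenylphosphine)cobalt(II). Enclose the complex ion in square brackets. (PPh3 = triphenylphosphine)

[CoF(NH3)2(OH)(PPh3)2]

Ligands: 2 triphenylphosphine (PPh3, neutral), 1 fluoro (F, -1), 2 ammine (NH3, neutral), 1 hydroxo (OH, -1). Ligand charge sum = -2.
With Co in oxidation state +2, the complex ion is [Co...].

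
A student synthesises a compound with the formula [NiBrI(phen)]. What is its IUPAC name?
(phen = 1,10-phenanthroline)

There is no counter-ion, so the complex is neutral overall.
Ligand charges: 1×1,10-phenanthroline (neutral), 1×bromo (-1 each), 1×iodo (-1 each); total -2. So Ni + (-2) = 0, giving Ni = +2.
Ligands are named alphabetically: bromo before iodo before phenanthroline.

bromoiodo(1,10-phenanthroline)nickel(II)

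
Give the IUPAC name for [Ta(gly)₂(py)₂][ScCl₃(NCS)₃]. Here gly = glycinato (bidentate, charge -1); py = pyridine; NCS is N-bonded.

Both ions are complex: the cation is named first with the plain metal name, the anion second with the -ate form; each ion's ligands are alphabetised independently.
Scandium is always +3 in its complexes; the anion's ligand charges sum to -6, so the complex anion is 3−.
A 1:1 salt means the cation carries the equal and opposite charge, 3+.
Cation: ligand charges sum to -2; for the ion to be 3+, Ta = +5.

bis(glycinato)bis(pyridine)tantalum(V) trichlorotriisothiocyanatoscandate(III)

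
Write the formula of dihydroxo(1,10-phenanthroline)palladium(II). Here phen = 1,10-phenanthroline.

[Pd(OH)2(phen)]

Ligands: 2 hydroxo (OH, -1), 1 1,10-phenanthroline (phen, neutral). Ligand charge sum = -2.
With Pd in oxidation state +2, the complex ion is [Pd...].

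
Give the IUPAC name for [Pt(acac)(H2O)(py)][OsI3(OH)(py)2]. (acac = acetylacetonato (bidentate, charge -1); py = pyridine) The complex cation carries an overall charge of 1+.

Both ions are complex: the cation is named first with the plain metal name, the anion second with the -ate form; each ion's ligands are alphabetised independently.
The complex cation is given as 1+; its ligand charges sum to -1, so Pt = +2.
A 1:1 salt means the anion carries the equal and opposite charge, 1−.
Anion: ligand charges sum to -4; for the ion to be 1−, Os = +3.

(acetylacetonato)aqua(pyridine)platinum(II) hydroxotriiodobis(pyridine)osmate(III)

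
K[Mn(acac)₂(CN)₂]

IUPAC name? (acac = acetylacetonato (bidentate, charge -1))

potassium bis(acetylacetonato)dicyanomanganate(III)

The 1 potassium counter-ion carries a total charge of +1, so each complex ion is 1−.
Ligand charges: 2×acetylacetonato (-1 each), 2×cyano (-1 each); total -4. So Mn + (-4) = 1−, giving Mn = +3.
Ligands are named alphabetically: acetylacetonato before cyano.
The complex ion is anionic, so manganese takes the -ate form manganate(III).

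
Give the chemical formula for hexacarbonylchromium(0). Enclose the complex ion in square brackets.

[Cr(CO)6]

Ligands: 6 carbonyl (CO, neutral). Ligand charge sum = 0.
With Cr in oxidation state 0, the complex ion is [Cr...].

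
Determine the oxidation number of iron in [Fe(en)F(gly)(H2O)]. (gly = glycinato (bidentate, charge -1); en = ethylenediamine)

+2

No counter-ion: the bracketed complex is neutral.
Ligand charges: 1×F = -1; 1×H2O neutral; 1×gly = -1; 1×en neutral; sum -2.
Fe + (-2) = 0 ⇒ Fe is +2.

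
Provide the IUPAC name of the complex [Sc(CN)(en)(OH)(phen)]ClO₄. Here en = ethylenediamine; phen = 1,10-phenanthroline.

cyano(ethylenediamine)hydroxo(1,10-phenanthroline)scandium(III) perchlorate

The 1 perchlorate counter-ion carries a total charge of -1, so each complex ion is 1+.
Ligand charges: 1×ethylenediamine (neutral), 1×hydroxo (-1 each), 1×cyano (-1 each), 1×1,10-phenanthroline (neutral); total -2. So Sc + (-2) = 1+, giving Sc = +3.
Ligands are named alphabetically: cyano before ethylenediamine before hydroxo before phenanthroline.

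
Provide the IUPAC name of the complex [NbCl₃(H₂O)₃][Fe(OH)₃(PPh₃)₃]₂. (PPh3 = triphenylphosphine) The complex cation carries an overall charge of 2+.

triaquatrichloroniobium(V) trihydroxotris(triphenylphosphine)ferrate(II)

The complex cation is given as 2+; its ligand charges sum to -3, so Nb = +5.
With 2 anions per cation, each anion must be 2/2 = 1−.
Anion: ligand charges sum to -3; for the ion to be 1−, Fe = +2.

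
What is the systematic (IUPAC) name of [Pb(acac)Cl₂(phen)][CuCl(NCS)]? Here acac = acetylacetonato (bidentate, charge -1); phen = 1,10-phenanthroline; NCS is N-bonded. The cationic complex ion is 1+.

Both ions are complex: the cation is named first with the plain metal name, the anion second with the -ate form; each ion's ligands are alphabetised independently.
The complex cation is given as 1+; its ligand charges sum to -3, so Pb = +4.
A 1:1 salt means the anion carries the equal and opposite charge, 1−.
Anion: ligand charges sum to -2; for the ion to be 1−, Cu = +1.

(acetylacetonato)dichloro(1,10-phenanthroline)lead(IV) chloroisothiocyanatocuprate(I)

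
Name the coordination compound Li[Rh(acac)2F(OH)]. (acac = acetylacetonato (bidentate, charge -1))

lithium bis(acetylacetonato)fluorohydroxorhodate(III)

The 1 lithium counter-ion carries a total charge of +1, so each complex ion is 1−.
Ligand charges: 1×fluoro (-1 each), 1×hydroxo (-1 each), 2×acetylacetonato (-1 each); total -4. So Rh + (-4) = 1−, giving Rh = +3.
The complex ion is anionic, so rhodium takes the -ate form rhodate(III).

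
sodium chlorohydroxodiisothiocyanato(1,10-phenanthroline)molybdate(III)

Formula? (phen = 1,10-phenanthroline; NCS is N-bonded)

Ligands: 1 chloro (Cl, -1), 1 1,10-phenanthroline (phen, neutral), 2 isothiocyanato (NCS, -1), 1 hydroxo (OH, -1). Ligand charge sum = -4.
With Mo in oxidation state +3, the complex ion is [Mo...]^1−.
Charge balance with sodium (+1) requires 1 complex ion per 1 sodium.

Na[MoCl(NCS)2(OH)(phen)]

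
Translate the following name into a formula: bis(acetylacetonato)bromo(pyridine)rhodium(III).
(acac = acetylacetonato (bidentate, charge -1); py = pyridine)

Ligands: 2 acetylacetonato (acac, -1), 1 bromo (Br, -1), 1 pyridine (py, neutral). Ligand charge sum = -3.
With Rh in oxidation state +3, the complex ion is [Rh...].

[Rh(acac)2Br(py)]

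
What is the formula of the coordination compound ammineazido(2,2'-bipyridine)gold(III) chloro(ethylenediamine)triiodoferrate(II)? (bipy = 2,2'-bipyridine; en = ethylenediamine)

Cation [Au…]: ligand charges -1, Au(III) ⇒ ion charge 2+.
Anion [Fe…]: ligand charges -4, Fe(II) ⇒ ion charge 2−.
One 2+ cation balances one 2− anion.

[Au(bipy)(N3)(NH3)][FeCl(en)I3]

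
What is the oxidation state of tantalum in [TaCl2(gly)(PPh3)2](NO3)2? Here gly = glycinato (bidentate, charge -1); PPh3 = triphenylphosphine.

+5

2 nitrate outside the brackets (-1 each) → the complex ion is 2+.
Ligand charges: 1×gly = -1; 2×Cl = -2; 2×PPh3 neutral; sum -3.
Ta + (-3) = 2+ ⇒ Ta is +5.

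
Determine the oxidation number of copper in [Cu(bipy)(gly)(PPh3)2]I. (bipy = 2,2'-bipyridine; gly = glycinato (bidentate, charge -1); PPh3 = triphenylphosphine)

1 iodide outside the brackets (-1 each) → the complex ion is 1+.
Ligand charges: 1×bipy neutral; 1×gly = -1; 2×PPh3 neutral; sum -1.
Cu + (-1) = 1+ ⇒ Cu is +2.

+2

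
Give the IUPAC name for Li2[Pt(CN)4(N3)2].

lithium diazidotetracyanoplatinate(IV)

The 2 lithium counter-ions carry a total charge of +2, so each complex ion is 2−.
Ligand charges: 4×cyano (-1 each), 2×azido (-1 each); total -6. So Pt + (-6) = 2−, giving Pt = +4.
Ligands are named alphabetically: azido before cyano.
The complex ion is anionic, so platinum takes the -ate form platinate(IV).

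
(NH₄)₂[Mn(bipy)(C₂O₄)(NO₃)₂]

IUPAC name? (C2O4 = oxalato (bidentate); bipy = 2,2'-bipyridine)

ammonium (2,2'-bipyridine)dinitratooxalatomanganate(II)

The 2 ammonium counter-ions carry a total charge of +2, so each complex ion is 2−.
Ligand charges: 1×oxalato (-2 each), 1×2,2'-bipyridine (neutral), 2×nitrato (-1 each); total -4. So Mn + (-4) = 2−, giving Mn = +2.
Ligands are named alphabetically: bipyridine before nitrato before oxalato.
The complex ion is anionic, so manganese takes the -ate form manganate(II).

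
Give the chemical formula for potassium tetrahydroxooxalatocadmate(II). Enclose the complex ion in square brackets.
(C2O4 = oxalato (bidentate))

K4[Cd(C2O4)(OH)4]

Ligands: 4 hydroxo (OH, -1), 1 oxalato (C2O4, -2). Ligand charge sum = -6.
Charge balance with potassium (+1) requires 1 complex ion per 4 potassium.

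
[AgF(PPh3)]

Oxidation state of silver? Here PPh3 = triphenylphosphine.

+1

No counter-ion: the bracketed complex is neutral.
Ligand charges: 1×F = -1; 1×PPh3 neutral; sum -1.
Ag + (-1) = 0 ⇒ Ag is +1.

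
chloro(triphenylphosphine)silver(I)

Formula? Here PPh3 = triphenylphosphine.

[AgCl(PPh3)]

Ligands: 1 triphenylphosphine (PPh3, neutral), 1 chloro (Cl, -1). Ligand charge sum = -1.
With Ag in oxidation state +1, the complex ion is [Ag...].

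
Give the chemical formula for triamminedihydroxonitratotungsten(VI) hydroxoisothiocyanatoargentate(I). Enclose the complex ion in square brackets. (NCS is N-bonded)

Cation [W…]: ligand charges -3, W(VI) ⇒ ion charge 3+.
Anion [Ag…]: ligand charges -2, Ag(I) ⇒ ion charge 1−.
One 3+ cation requires 3 of the 1− anion.

[W(NH3)3(NO3)(OH)2][Ag(NCS)(OH)]3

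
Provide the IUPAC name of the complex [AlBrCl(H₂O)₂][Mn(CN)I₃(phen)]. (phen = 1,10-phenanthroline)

Both ions are complex: the cation is named first with the plain metal name, the anion second with the -ate form; each ion's ligands are alphabetised independently.
Aluminium is always +3 in its complexes; the cation's ligand charges sum to -2, so the complex cation is 1+.
A 1:1 salt means the anion carries the equal and opposite charge, 1−.
Anion: ligand charges sum to -4; for the ion to be 1−, Mn = +3.

diaquabromochloroaluminium(III) cyanotriiodo(1,10-phenanthroline)manganate(III)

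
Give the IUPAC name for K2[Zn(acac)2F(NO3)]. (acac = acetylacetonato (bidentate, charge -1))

The 2 potassium counter-ions carry a total charge of +2, so each complex ion is 2−.
Ligand charges: 1×nitrato (-1 each), 2×acetylacetonato (-1 each), 1×fluoro (-1 each); total -4. So Zn + (-4) = 2−, giving Zn = +2.
The complex ion is anionic, so zinc takes the -ate form zincate(II).

potassium bis(acetylacetonato)fluoronitratozincate(II)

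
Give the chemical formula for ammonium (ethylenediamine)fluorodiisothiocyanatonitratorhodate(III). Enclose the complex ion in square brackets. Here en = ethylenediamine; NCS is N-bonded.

Ligands: 1 ethylenediamine (en, neutral), 2 isothiocyanato (NCS, -1), 1 nitrato (NO3, -1), 1 fluoro (F, -1). Ligand charge sum = -4.
Charge balance with ammonium (+1) requires 1 complex ion per 1 ammonium.

NH4[Rh(en)F(NCS)2(NO3)]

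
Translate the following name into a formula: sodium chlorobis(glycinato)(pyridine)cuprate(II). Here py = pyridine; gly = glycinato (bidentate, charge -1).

Na[CuCl(gly)2(py)]

Ligands: 1 pyridine (py, neutral), 2 glycinato (gly, -1), 1 chloro (Cl, -1). Ligand charge sum = -3.
Charge balance with sodium (+1) requires 1 complex ion per 1 sodium.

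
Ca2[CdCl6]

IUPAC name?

calcium hexachlorocadmate(II)

The 2 calcium counter-ions carry a total charge of +4, so each complex ion is 4−.
Ligand charges: 6×chloro (-1 each); total -6. So Cd + (-6) = 4−, giving Cd = +2.
The complex ion is anionic, so cadmium takes the -ate form cadmate(II).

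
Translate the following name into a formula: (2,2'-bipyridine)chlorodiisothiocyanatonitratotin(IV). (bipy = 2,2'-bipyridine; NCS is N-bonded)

[Sn(bipy)Cl(NCS)2(NO3)]

Ligands: 1 nitrato (NO3, -1), 1 chloro (Cl, -1), 1 2,2'-bipyridine (bipy, neutral), 2 isothiocyanato (NCS, -1). Ligand charge sum = -4.
With Sn in oxidation state +4, the complex ion is [Sn...].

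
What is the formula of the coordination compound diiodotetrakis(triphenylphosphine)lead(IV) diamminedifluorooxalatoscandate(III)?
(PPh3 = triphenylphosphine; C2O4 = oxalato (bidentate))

[PbI2(PPh3)4][Sc(C2O4)F2(NH3)2]2

Cation [Pb…]: ligand charges -2, Pb(IV) ⇒ ion charge 2+.
Anion [Sc…]: ligand charges -4, Sc(III) ⇒ ion charge 1−.
One 2+ cation requires 2 of the 1− anion.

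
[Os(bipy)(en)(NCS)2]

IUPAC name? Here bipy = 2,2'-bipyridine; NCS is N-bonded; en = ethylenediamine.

(2,2'-bipyridine)(ethylenediamine)diisothiocyanatoosmium(II)

There is no counter-ion, so the complex is neutral overall.
Ligand charges: 1×2,2'-bipyridine (neutral), 2×isothiocyanato (-1 each), 1×ethylenediamine (neutral); total -2. So Os + (-2) = 0, giving Os = +2.
Ligands are named alphabetically: bipyridine before ethylenediamine before isothiocyanato.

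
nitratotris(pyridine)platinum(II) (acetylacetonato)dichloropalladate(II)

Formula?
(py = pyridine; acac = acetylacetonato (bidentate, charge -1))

Cation [Pt…]: ligand charges -1, Pt(II) ⇒ ion charge 1+.
Anion [Pd…]: ligand charges -3, Pd(II) ⇒ ion charge 1−.

[Pt(NO3)(py)3][Pd(acac)Cl2]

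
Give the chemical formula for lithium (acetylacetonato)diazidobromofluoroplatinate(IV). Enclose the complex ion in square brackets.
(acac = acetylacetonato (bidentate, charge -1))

Ligands: 1 fluoro (F, -1), 2 azido (N3, -1), 1 bromo (Br, -1), 1 acetylacetonato (acac, -1). Ligand charge sum = -5.
Charge balance with lithium (+1) requires 1 complex ion per 1 lithium.

Li[Pt(acac)BrF(N3)2]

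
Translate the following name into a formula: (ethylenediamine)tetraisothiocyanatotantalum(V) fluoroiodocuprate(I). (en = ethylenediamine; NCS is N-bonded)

[Ta(en)(NCS)4][CuFI]

Cation [Ta…]: ligand charges -4, Ta(V) ⇒ ion charge 1+.
Anion [Cu…]: ligand charges -2, Cu(I) ⇒ ion charge 1−.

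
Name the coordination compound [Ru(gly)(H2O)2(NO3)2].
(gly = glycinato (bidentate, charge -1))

diaqua(glycinato)dinitratoruthenium(III)

There is no counter-ion, so the complex is neutral overall.
Ligand charges: 1×glycinato (-1 each), 2×nitrato (-1 each), 2×aqua (neutral); total -3. So Ru + (-3) = 0, giving Ru = +3.
Ligands are named alphabetically: aqua before glycinato before nitrato.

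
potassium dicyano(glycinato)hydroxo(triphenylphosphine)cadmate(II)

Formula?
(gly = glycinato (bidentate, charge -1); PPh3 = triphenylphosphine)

K2[Cd(CN)2(gly)(OH)(PPh3)]

Ligands: 2 cyano (CN, -1), 1 glycinato (gly, -1), 1 triphenylphosphine (PPh3, neutral), 1 hydroxo (OH, -1). Ligand charge sum = -4.
Charge balance with potassium (+1) requires 1 complex ion per 2 potassium.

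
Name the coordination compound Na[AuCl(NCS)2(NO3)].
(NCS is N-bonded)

sodium chlorodiisothiocyanatonitratoaurate(III)

The 1 sodium counter-ion carries a total charge of +1, so each complex ion is 1−.
Ligand charges: 1×chloro (-1 each), 1×nitrato (-1 each), 2×isothiocyanato (-1 each); total -4. So Au + (-4) = 1−, giving Au = +3.
Ligands are named alphabetically: chloro before isothiocyanato before nitrato.
The complex ion is anionic, so gold takes the -ate form aurate(III).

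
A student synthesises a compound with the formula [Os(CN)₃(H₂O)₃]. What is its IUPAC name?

triaquatricyanoosmium(III)

There is no counter-ion, so the complex is neutral overall.
Ligand charges: 3×cyano (-1 each), 3×aqua (neutral); total -3. So Os + (-3) = 0, giving Os = +3.
Ligands are named alphabetically: aqua before cyano.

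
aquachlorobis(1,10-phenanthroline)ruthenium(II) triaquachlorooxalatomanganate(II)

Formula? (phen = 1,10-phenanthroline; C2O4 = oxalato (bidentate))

[RuCl(H2O)(phen)2][Mn(C2O4)Cl(H2O)3]

Cation [Ru…]: ligand charges -1, Ru(II) ⇒ ion charge 1+.
Anion [Mn…]: ligand charges -3, Mn(II) ⇒ ion charge 1−.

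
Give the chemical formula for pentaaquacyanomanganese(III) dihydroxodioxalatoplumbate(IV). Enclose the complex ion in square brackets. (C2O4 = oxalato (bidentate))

[Mn(CN)(H2O)5][Pb(C2O4)2(OH)2]

Cation [Mn…]: ligand charges -1, Mn(III) ⇒ ion charge 2+.
Anion [Pb…]: ligand charges -6, Pb(IV) ⇒ ion charge 2−.
One 2+ cation balances one 2− anion.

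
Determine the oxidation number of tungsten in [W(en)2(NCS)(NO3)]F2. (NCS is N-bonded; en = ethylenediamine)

+4

2 fluoride outside the brackets (-1 each) → the complex ion is 2+.
Ligand charges: 1×NCS = -1; 2×en neutral; 1×NO3 = -1; sum -2.
W + (-2) = 2+ ⇒ W is +4.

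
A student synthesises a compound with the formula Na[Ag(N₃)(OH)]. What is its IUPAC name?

The 1 sodium counter-ion carries a total charge of +1, so each complex ion is 1−.
Ligand charges: 1×azido (-1 each), 1×hydroxo (-1 each); total -2. So Ag + (-2) = 1−, giving Ag = +1.
The complex ion is anionic, so silver takes the -ate form argentate(I).

sodium azidohydroxoargentate(I)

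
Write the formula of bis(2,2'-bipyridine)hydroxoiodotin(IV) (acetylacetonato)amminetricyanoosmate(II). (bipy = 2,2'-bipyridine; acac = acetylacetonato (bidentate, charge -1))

Cation [Sn…]: ligand charges -2, Sn(IV) ⇒ ion charge 2+.
Anion [Os…]: ligand charges -4, Os(II) ⇒ ion charge 2−.
One 2+ cation balances one 2− anion.

[Sn(bipy)2I(OH)][Os(acac)(CN)3(NH3)]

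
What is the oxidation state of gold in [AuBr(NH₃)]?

+1

No counter-ion: the bracketed complex is neutral.
Ligand charges: 1×NH3 neutral; 1×Br = -1; sum -1.
Au + (-1) = 0 ⇒ Au is +1.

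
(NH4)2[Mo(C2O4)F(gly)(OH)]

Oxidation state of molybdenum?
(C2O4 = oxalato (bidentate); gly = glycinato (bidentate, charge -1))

+3

2 ammonium outside the brackets (+1 each) → the complex ion is 2−.
Ligand charges: 1×C2O4 = -2; 1×OH = -1; 1×F = -1; 1×gly = -1; sum -5.
Mo + (-5) = 2− ⇒ Mo is +3.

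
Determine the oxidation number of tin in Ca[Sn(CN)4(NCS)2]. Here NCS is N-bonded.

+4

1 calcium outside the brackets (+2 each) → the complex ion is 2−.
Ligand charges: 4×CN = -4; 2×NCS = -2; sum -6.
Sn + (-6) = 2− ⇒ Sn is +4.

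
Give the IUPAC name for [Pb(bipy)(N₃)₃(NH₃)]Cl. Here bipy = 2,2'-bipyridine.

The 1 chloride counter-ion carries a total charge of -1, so each complex ion is 1+.
Ligand charges: 3×azido (-1 each), 1×ammine (neutral), 1×2,2'-bipyridine (neutral); total -3. So Pb + (-3) = 1+, giving Pb = +4.
Ligands are named alphabetically: ammine before azido before bipyridine.

amminetriazido(2,2'-bipyridine)lead(IV) chloride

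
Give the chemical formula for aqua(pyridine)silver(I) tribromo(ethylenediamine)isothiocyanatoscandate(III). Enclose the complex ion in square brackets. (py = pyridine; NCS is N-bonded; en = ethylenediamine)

[Ag(H2O)(py)][ScBr3(en)(NCS)]

Cation [Ag…]: ligand charges 0, Ag(I) ⇒ ion charge 1+.
Anion [Sc…]: ligand charges -4, Sc(III) ⇒ ion charge 1−.
One 1+ cation balances one 1− anion.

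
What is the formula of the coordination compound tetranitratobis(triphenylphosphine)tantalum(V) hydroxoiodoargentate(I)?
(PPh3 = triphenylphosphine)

[Ta(NO3)4(PPh3)2][AgI(OH)]

Cation [Ta…]: ligand charges -4, Ta(V) ⇒ ion charge 1+.
Anion [Ag…]: ligand charges -2, Ag(I) ⇒ ion charge 1−.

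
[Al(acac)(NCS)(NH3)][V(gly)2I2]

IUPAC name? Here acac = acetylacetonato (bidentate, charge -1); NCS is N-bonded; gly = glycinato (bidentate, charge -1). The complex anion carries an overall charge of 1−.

Both ions are complex: the cation is named first with the plain metal name, the anion second with the -ate form; each ion's ligands are alphabetised independently.
The complex anion is given as 1−; its ligand charges sum to -4, so V = +3.
A 1:1 salt means the cation carries the equal and opposite charge, 1+.
Cation: ligand charges sum to -2; for the ion to be 1+, Al = +3.

(acetylacetonato)ammineisothiocyanatoaluminium(III) bis(glycinato)diiodovanadate(III)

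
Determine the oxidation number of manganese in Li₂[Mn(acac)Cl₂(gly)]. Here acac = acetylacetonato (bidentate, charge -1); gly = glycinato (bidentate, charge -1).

2 lithium outside the brackets (+1 each) → the complex ion is 2−.
Ligand charges: 1×acac = -1; 2×Cl = -2; 1×gly = -1; sum -4.
Mn + (-4) = 2− ⇒ Mn is +2.

+2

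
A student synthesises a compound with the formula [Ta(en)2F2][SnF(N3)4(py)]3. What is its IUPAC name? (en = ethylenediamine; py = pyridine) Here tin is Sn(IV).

Sn is given as +4; the anion's ligand charges sum to -5, so the complex anion is 1−.
With 3 anions per cation, the cation must be 3×1 = 3+.
Cation: ligand charges sum to -2; for the ion to be 3+, Ta = +5.

bis(ethylenediamine)difluorotantalum(V) tetraazidofluoro(pyridine)stannate(IV)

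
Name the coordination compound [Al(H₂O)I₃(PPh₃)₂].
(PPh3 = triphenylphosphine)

There is no counter-ion, so the complex is neutral overall.
Ligand charges: 2×triphenylphosphine (neutral), 1×aqua (neutral), 3×iodo (-1 each); total -3. So Al + (-3) = 0, giving Al = +3.
Ligands are named alphabetically: aqua before iodo before triphenylphosphine.

aquatriiodobis(triphenylphosphine)aluminium(III)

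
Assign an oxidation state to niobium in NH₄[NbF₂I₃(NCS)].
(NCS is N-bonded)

+5

1 ammonium outside the brackets (+1 each) → the complex ion is 1−.
Ligand charges: 1×NCS = -1; 3×I = -3; 2×F = -2; sum -6.
Nb + (-6) = 1− ⇒ Nb is +5.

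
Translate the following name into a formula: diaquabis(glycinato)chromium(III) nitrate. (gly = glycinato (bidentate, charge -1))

Ligands: 2 glycinato (gly, -1), 2 aqua (H2O, neutral). Ligand charge sum = -2.
With Cr in oxidation state +3, the complex ion is [Cr...]^1+.
Charge balance with nitrate (-1) requires 1 complex ion per 1 nitrate.

[Cr(gly)2(H2O)2]NO3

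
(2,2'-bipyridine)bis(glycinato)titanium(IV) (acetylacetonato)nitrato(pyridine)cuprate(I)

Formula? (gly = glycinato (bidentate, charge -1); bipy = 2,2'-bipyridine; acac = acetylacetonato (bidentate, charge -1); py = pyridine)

[Ti(bipy)(gly)2][Cu(acac)(NO3)(py)]2

Cation [Ti…]: ligand charges -2, Ti(IV) ⇒ ion charge 2+.
Anion [Cu…]: ligand charges -2, Cu(I) ⇒ ion charge 1−.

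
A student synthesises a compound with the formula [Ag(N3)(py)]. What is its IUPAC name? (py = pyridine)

There is no counter-ion, so the complex is neutral overall.
Ligand charges: 1×azido (-1 each), 1×pyridine (neutral); total -1. So Ag + (-1) = 0, giving Ag = +1.
Ligands are named alphabetically: azido before pyridine.

azido(pyridine)silver(I)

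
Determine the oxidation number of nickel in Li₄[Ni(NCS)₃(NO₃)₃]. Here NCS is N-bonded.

4 lithium outside the brackets (+1 each) → the complex ion is 4−.
Ligand charges: 3×NO3 = -3; 3×NCS = -3; sum -6.
Ni + (-6) = 4− ⇒ Ni is +2.

+2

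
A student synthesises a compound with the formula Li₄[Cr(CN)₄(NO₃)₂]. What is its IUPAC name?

The 4 lithium counter-ions carry a total charge of +4, so each complex ion is 4−.
Ligand charges: 2×nitrato (-1 each), 4×cyano (-1 each); total -6. So Cr + (-6) = 4−, giving Cr = +2.
The complex ion is anionic, so chromium takes the -ate form chromate(II).

lithium tetracyanodinitratochromate(II)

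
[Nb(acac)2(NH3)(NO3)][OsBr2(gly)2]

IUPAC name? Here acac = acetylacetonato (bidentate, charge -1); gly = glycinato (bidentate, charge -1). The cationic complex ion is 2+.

Both ions are complex: the cation is named first with the plain metal name, the anion second with the -ate form; each ion's ligands are alphabetised independently.
The complex cation is given as 2+; its ligand charges sum to -3, so Nb = +5.
A 1:1 salt means the anion carries the equal and opposite charge, 2−.
Anion: ligand charges sum to -4; for the ion to be 2−, Os = +2.

bis(acetylacetonato)amminenitratoniobium(V) dibromobis(glycinato)osmate(II)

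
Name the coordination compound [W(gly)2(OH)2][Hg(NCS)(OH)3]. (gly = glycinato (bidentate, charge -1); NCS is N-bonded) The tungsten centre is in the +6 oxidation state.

W is given as +6; the cation's ligand charges sum to -4, so the complex cation is 2+.
A 1:1 salt means the anion carries the equal and opposite charge, 2−.
Anion: ligand charges sum to -4; for the ion to be 2−, Hg = +2.

bis(glycinato)dihydroxotungsten(VI) trihydroxoisothiocyanatomercurate(II)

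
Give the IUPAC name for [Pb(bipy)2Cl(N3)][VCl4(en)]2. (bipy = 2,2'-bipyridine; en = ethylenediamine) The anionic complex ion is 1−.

azidobis(2,2'-bipyridine)chlorolead(IV) tetrachloro(ethylenediamine)vanadate(III)

Both ions are complex: the cation is named first with the plain metal name, the anion second with the -ate form; each ion's ligands are alphabetised independently.
The complex anion is given as 1−; its ligand charges sum to -4, so V = +3.
With 2 anions per cation, the cation must be 2×1 = 2+.
Cation: ligand charges sum to -2; for the ion to be 2+, Pb = +4.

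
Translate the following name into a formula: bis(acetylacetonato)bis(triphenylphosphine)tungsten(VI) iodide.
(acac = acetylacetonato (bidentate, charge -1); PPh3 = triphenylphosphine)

[W(acac)2(PPh3)2]I4

Ligands: 2 acetylacetonato (acac, -1), 2 triphenylphosphine (PPh3, neutral). Ligand charge sum = -2.
Charge balance with iodide (-1) requires 1 complex ion per 4 iodide.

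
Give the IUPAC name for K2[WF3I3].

The 2 potassium counter-ions carry a total charge of +2, so each complex ion is 2−.
Ligand charges: 3×fluoro (-1 each), 3×iodo (-1 each); total -6. So W + (-6) = 2−, giving W = +4.
The complex ion is anionic, so tungsten takes the -ate form tungstate(IV).

potassium trifluorotriiodotungstate(IV)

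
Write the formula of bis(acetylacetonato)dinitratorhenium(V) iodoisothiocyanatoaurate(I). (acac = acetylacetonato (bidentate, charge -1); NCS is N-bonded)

Cation [Re…]: ligand charges -4, Re(V) ⇒ ion charge 1+.
Anion [Au…]: ligand charges -2, Au(I) ⇒ ion charge 1−.
One 1+ cation balances one 1− anion.

[Re(acac)2(NO3)2][AuI(NCS)]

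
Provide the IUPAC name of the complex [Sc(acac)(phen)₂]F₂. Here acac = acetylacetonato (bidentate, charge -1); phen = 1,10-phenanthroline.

The 2 fluoride counter-ions carry a total charge of -2, so each complex ion is 2+.
Ligand charges: 1×acetylacetonato (-1 each), 2×1,10-phenanthroline (neutral); total -1. So Sc + (-1) = 2+, giving Sc = +3.
Ligands are named alphabetically: acetylacetonato before phenanthroline.

(acetylacetonato)bis(1,10-phenanthroline)scandium(III) fluoride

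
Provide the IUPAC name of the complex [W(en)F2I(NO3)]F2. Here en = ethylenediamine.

(ethylenediamine)difluoroiodonitratotungsten(VI) fluoride

The 2 fluoride counter-ions carry a total charge of -2, so each complex ion is 2+.
Ligand charges: 2×fluoro (-1 each), 1×iodo (-1 each), 1×nitrato (-1 each), 1×ethylenediamine (neutral); total -4. So W + (-4) = 2+, giving W = +6.
Ligands are named alphabetically: ethylenediamine before fluoro before iodo before nitrato.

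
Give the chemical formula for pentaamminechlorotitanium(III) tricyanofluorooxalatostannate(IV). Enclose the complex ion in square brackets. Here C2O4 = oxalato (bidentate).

Cation [Ti…]: ligand charges -1, Ti(III) ⇒ ion charge 2+.
Anion [Sn…]: ligand charges -6, Sn(IV) ⇒ ion charge 2−.
One 2+ cation balances one 2− anion.

[TiCl(NH3)5][Sn(C2O4)(CN)3F]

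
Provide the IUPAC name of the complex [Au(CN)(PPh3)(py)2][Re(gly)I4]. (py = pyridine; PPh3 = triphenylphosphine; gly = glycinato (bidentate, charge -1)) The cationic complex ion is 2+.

Both ions are complex: the cation is named first with the plain metal name, the anion second with the -ate form; each ion's ligands are alphabetised independently.
The complex cation is given as 2+; its ligand charges sum to -1, so Au = +3.
A 1:1 salt means the anion carries the equal and opposite charge, 2−.
Anion: ligand charges sum to -5; for the ion to be 2−, Re = +3.

cyanobis(pyridine)(triphenylphosphine)gold(III) (glycinato)tetraiodorhenate(III)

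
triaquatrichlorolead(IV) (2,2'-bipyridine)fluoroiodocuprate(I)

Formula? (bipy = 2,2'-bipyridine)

[PbCl3(H2O)3][Cu(bipy)FI]

Cation [Pb…]: ligand charges -3, Pb(IV) ⇒ ion charge 1+.
Anion [Cu…]: ligand charges -2, Cu(I) ⇒ ion charge 1−.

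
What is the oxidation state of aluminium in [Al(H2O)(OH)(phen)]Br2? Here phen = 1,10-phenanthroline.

2 bromide outside the brackets (-1 each) → the complex ion is 2+.
Ligand charges: 1×OH = -1; 1×H2O neutral; 1×phen neutral; sum -1.
Al + (-1) = 2+ ⇒ Al is +3.

+3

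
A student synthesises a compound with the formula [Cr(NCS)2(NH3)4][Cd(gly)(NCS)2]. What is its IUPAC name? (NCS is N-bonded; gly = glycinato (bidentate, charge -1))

tetraamminediisothiocyanatochromium(III) (glycinato)diisothiocyanatocadmate(II)

Both ions are complex: the cation is named first with the plain metal name, the anion second with the -ate form; each ion's ligands are alphabetised independently.
Cadmium is always +2 in its complexes; the anion's ligand charges sum to -3, so the complex anion is 1−.
A 1:1 salt means the cation carries the equal and opposite charge, 1+.
Cation: ligand charges sum to -2; for the ion to be 1+, Cr = +3.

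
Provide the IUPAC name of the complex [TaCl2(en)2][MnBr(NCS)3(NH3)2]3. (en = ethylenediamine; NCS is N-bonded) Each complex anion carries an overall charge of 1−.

Both ions are complex: the cation is named first with the plain metal name, the anion second with the -ate form; each ion's ligands are alphabetised independently.
The complex anion is given as 1−; its ligand charges sum to -4, so Mn = +3.
With 3 anions per cation, the cation must be 3×1 = 3+.
Cation: ligand charges sum to -2; for the ion to be 3+, Ta = +5.

dichlorobis(ethylenediamine)tantalum(V) diamminebromotriisothiocyanatomanganate(III)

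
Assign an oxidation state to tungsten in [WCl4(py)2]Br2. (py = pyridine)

+6

2 bromide outside the brackets (-1 each) → the complex ion is 2+.
Ligand charges: 2×py neutral; 4×Cl = -4; sum -4.
W + (-4) = 2+ ⇒ W is +6.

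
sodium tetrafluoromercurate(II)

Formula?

Na2[HgF4]

Ligands: 4 fluoro (F, -1). Ligand charge sum = -4.
With Hg in oxidation state +2, the complex ion is [Hg...]^2−.
Charge balance with sodium (+1) requires 1 complex ion per 2 sodium.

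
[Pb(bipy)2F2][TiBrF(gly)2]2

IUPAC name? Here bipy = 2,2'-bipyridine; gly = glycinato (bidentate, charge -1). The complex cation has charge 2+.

bis(2,2'-bipyridine)difluorolead(IV) bromofluorobis(glycinato)titanate(III)

The complex cation is given as 2+; its ligand charges sum to -2, so Pb = +4.
With 2 anions per cation, each anion must be 2/2 = 1−.
Anion: ligand charges sum to -4; for the ion to be 1−, Ti = +3.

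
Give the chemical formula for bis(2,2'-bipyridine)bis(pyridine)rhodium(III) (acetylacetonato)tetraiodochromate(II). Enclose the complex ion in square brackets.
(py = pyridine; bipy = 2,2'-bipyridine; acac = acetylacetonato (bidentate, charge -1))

Cation [Rh…]: ligand charges 0, Rh(III) ⇒ ion charge 3+.
Anion [Cr…]: ligand charges -5, Cr(II) ⇒ ion charge 3−.
One 3+ cation balances one 3− anion.

[Rh(bipy)2(py)2][Cr(acac)I4]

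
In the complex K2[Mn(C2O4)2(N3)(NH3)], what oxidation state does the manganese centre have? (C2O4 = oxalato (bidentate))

+3

2 potassium outside the brackets (+1 each) → the complex ion is 2−.
Ligand charges: 2×C2O4 = -4; 1×N3 = -1; 1×NH3 neutral; sum -5.
Mn + (-5) = 2− ⇒ Mn is +3.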